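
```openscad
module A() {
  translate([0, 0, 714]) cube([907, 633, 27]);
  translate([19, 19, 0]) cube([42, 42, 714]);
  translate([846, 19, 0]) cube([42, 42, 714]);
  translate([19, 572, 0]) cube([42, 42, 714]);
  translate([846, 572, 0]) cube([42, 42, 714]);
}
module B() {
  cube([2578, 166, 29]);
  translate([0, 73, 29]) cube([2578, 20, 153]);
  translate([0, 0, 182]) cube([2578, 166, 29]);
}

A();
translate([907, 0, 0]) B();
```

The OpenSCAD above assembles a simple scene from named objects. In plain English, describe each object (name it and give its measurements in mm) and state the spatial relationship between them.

A is a table: top 907 mm (x) × 633 mm (y), 27 mm thick, upper face at z = 741 mm, on four 42×42 mm square legs, each inset 19 mm from the nearest pair of top edges, running from z = 0 to the bottom of the top.

B is an I-beam lying along x, 2578 mm long. Overall section height 211 mm. Two flanges 166 mm wide (y) and 29 mm thick, one on the floor and one at the top; a web 20 mm thick runs between them, centred on the flange width.

The I-beam is against the table's +x side, with their −y faces flush.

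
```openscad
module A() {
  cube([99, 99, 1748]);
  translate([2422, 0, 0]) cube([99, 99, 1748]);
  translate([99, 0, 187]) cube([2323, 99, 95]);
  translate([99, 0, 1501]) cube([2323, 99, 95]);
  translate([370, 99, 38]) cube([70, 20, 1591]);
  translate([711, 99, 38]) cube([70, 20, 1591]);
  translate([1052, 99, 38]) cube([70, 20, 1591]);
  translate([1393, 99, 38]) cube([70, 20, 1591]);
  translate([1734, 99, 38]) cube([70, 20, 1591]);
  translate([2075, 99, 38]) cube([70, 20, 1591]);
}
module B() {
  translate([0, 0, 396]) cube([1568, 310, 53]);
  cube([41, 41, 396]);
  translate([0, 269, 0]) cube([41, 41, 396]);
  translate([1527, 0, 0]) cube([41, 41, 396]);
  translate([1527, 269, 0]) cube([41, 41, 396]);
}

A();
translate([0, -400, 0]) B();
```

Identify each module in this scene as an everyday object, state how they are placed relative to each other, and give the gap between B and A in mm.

A is a fence section. B is a bench. The bench is on the floor beside the fence section on its −y side. The gap between the bench and the fence section is 90 mm.

The bench's nearest face is 90 mm from the fence section's −y face.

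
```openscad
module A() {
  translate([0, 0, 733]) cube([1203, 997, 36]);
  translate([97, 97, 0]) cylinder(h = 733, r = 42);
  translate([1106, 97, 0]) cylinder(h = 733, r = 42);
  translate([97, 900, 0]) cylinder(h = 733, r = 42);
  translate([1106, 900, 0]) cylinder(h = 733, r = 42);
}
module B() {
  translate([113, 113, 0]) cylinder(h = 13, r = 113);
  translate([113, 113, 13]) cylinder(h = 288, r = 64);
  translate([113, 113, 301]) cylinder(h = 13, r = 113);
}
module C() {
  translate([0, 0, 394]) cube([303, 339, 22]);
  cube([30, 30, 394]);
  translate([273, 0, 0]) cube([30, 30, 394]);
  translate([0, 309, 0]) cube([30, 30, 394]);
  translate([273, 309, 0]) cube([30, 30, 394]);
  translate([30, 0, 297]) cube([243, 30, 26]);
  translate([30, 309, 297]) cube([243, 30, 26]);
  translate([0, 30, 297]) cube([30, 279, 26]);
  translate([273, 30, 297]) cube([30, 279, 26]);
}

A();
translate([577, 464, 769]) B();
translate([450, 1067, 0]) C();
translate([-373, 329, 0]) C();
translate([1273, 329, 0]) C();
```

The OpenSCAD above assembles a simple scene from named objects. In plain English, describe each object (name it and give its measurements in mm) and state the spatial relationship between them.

A is a table with a 1203×997 mm rectangular top, 36 mm thick, top surface at z = 769 mm, supported by four round legs of 84 mm diameter, each leg's bounding box inset 55 mm from the nearest pair of top edges, running from the floor.

B is a spool: two coaxial disc flanges of radius 113 mm and thickness 13 mm, joined by a core cylinder of radius 64 mm and height 288 mm. The lower flange rests on z = 0 and the three cylinders share a vertical axis.

C is a four-legged stool. The seat is 303×339 mm, 22 mm thick, top at z = 416 mm. It stands on four square legs, each 30×30 mm in cross-section, from z = 0 to the seat underside, each flush with a corner of the seat. Four stretchers, 30 mm wide and 26 mm tall, connect adjacent legs with their undersides at z = 297 mm, each running between the inner faces of the legs it joins and aligned with the legs' outer faces on the other axis.

The spool is on top of the table. Three stools sit around the table at the +y, −x, +x sides.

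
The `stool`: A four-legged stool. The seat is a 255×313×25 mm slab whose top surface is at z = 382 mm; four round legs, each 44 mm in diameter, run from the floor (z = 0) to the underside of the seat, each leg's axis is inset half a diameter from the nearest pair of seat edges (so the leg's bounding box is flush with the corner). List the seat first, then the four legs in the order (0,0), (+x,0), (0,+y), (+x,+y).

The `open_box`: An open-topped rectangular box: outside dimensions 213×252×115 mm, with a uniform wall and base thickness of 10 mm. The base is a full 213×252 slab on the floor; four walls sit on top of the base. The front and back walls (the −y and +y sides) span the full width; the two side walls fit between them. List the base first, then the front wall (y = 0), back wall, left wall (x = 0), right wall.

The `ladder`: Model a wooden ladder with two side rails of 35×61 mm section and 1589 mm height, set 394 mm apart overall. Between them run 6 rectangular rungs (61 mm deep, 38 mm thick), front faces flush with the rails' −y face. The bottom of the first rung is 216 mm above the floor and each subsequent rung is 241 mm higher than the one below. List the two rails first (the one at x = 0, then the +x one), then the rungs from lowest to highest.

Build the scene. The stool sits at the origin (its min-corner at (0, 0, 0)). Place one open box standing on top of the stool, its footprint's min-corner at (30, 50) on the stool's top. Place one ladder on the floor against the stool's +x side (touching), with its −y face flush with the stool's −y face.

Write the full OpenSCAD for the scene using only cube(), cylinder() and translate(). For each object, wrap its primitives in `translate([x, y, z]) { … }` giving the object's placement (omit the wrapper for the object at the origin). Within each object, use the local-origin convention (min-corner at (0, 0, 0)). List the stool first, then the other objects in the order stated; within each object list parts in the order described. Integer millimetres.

translate([0, 0, 357]) cube([255, 313, 25]);
translate([22, 22, 0]) cylinder(h = 357, r = 22);
translate([233, 22, 0]) cylinder(h = 357, r = 22);
translate([22, 291, 0]) cylinder(h = 357, r = 22);
translate([233, 291, 0]) cylinder(h = 357, r = 22);
translate([30, 50, 382]) {
  cube([213, 252, 10]);
  translate([0, 0, 10]) cube([213, 10, 105]);
  translate([0, 242, 10]) cube([213, 10, 105]);
  translate([0, 10, 10]) cube([10, 232, 105]);
  translate([203, 10, 10]) cube([10, 232, 105]);
}
translate([255, 0, 0]) {
  cube([35, 61, 1589]);
  translate([359, 0, 0]) cube([35, 61, 1589]);
  translate([35, 0, 216]) cube([324, 61, 38]);
  translate([35, 0, 457]) cube([324, 61, 38]);
  translate([35, 0, 698]) cube([324, 61, 38]);
  translate([35, 0, 939]) cube([324, 61, 38]);
  translate([35, 0, 1180]) cube([324, 61, 38]);
  translate([35, 0, 1421]) cube([324, 61, 38]);
}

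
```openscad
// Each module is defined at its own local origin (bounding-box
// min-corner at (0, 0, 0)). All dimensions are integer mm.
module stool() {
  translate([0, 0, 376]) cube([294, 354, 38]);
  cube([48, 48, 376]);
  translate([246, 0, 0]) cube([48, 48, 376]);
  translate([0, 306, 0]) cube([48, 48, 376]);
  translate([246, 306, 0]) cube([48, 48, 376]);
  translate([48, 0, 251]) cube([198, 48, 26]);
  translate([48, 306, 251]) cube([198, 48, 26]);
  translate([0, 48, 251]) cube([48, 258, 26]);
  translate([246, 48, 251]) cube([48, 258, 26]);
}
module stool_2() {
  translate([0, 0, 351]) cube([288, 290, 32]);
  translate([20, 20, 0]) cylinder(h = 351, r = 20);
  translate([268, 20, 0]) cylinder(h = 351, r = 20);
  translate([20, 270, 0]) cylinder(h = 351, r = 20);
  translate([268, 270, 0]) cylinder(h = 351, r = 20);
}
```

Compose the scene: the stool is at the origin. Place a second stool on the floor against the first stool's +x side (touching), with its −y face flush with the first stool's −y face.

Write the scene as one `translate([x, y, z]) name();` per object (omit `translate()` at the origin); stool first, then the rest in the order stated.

stool();
translate([294, 0, 0]) stool_2();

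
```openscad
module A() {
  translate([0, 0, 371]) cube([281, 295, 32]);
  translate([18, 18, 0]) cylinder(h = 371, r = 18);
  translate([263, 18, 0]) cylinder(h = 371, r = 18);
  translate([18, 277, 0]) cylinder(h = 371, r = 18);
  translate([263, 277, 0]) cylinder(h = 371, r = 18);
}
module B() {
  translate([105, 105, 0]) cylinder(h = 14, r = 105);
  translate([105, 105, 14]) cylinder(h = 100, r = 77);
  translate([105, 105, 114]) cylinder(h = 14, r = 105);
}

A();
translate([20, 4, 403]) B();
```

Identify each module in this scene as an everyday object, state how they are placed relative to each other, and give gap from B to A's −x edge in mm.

The spool's min-x is at 20; the stool's min-x is 0; gap = 20 mm.

A is a stool. B is a spool. The spool is on top of the stool. The gap from the spool to the stool's −x edge is 20 mm.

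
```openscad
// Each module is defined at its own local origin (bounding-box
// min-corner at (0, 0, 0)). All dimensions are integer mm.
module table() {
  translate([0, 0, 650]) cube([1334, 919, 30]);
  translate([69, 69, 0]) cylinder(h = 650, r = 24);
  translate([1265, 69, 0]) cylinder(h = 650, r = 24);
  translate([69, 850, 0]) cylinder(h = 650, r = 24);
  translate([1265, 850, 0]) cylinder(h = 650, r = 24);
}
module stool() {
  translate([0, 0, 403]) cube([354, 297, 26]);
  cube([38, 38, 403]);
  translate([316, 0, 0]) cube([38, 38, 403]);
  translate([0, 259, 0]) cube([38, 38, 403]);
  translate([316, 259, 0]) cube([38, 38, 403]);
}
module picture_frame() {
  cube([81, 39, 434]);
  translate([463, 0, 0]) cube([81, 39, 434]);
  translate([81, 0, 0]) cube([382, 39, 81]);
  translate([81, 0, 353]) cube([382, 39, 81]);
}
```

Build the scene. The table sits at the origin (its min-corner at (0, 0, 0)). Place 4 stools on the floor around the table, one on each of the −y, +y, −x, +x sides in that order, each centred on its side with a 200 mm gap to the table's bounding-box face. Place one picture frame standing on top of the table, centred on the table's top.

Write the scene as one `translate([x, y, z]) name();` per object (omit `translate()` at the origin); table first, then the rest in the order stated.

table();
translate([490, -497, 0]) stool();
translate([490, 1119, 0]) stool();
translate([-554, 311, 0]) stool();
translate([1534, 311, 0]) stool();
translate([395, 440, 680]) picture_frame();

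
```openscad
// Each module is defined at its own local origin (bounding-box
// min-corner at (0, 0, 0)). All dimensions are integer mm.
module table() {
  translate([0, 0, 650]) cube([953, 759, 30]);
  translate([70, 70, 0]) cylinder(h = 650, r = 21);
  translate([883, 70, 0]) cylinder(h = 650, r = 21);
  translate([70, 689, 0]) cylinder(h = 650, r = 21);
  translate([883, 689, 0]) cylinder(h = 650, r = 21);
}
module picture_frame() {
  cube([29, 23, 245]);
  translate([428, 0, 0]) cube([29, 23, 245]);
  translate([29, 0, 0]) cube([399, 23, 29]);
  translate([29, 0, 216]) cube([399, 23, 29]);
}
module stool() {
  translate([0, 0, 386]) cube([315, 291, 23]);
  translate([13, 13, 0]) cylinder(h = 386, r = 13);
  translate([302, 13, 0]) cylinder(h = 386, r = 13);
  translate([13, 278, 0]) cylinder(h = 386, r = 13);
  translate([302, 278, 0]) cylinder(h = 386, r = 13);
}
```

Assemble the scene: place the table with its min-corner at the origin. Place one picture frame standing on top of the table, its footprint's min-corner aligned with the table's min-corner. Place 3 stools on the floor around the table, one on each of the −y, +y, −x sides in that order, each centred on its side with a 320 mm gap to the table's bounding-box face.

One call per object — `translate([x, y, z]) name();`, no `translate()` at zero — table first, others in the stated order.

table();
translate([0, 0, 680]) picture_frame();
translate([319, -611, 0]) stool();
translate([319, 1079, 0]) stool();
translate([-635, 234, 0]) stool();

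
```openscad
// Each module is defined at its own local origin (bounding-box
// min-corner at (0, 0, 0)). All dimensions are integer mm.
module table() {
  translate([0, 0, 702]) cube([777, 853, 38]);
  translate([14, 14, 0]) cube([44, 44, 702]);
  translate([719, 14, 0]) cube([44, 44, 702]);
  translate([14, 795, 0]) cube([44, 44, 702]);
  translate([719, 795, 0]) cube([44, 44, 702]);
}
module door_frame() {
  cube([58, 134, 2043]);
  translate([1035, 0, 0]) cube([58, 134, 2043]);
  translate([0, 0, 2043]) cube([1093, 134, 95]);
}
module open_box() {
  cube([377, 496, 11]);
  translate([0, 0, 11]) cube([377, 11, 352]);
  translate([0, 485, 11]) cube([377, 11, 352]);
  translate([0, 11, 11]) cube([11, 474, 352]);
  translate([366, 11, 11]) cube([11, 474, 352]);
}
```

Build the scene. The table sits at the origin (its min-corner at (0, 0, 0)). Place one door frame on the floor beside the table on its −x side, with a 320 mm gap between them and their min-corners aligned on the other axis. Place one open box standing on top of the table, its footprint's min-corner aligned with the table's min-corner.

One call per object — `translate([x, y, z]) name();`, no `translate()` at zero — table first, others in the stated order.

table();
translate([-1413, 0, 0]) door_frame();
translate([0, 0, 740]) open_box();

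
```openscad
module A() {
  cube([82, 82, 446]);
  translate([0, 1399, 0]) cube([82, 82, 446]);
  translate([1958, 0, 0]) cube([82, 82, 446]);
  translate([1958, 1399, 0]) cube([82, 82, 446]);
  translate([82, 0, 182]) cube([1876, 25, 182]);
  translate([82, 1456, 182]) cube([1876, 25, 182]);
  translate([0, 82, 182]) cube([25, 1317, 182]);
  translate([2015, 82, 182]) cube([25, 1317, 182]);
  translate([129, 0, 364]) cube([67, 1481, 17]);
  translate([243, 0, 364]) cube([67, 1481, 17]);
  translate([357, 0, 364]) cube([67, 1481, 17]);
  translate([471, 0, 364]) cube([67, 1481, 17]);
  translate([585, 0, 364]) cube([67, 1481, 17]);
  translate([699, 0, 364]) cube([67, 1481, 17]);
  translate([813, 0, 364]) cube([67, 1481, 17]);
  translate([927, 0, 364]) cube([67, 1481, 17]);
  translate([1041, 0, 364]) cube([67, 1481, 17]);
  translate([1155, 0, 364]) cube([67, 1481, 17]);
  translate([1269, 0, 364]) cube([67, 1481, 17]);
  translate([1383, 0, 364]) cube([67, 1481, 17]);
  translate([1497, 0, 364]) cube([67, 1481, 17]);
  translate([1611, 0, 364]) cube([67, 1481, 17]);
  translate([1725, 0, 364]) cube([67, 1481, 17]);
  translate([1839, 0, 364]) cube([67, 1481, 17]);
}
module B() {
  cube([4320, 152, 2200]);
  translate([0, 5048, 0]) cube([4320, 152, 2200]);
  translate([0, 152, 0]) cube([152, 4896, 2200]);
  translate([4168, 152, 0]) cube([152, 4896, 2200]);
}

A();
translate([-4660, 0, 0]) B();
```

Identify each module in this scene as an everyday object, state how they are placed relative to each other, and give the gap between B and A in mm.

The house frame's nearest face is 340 mm from the bed frame's −x face.

A is a bed frame. B is a house frame. The house frame is on the floor beside the bed frame on its −x side. The gap between the house frame and the bed frame is 340 mm.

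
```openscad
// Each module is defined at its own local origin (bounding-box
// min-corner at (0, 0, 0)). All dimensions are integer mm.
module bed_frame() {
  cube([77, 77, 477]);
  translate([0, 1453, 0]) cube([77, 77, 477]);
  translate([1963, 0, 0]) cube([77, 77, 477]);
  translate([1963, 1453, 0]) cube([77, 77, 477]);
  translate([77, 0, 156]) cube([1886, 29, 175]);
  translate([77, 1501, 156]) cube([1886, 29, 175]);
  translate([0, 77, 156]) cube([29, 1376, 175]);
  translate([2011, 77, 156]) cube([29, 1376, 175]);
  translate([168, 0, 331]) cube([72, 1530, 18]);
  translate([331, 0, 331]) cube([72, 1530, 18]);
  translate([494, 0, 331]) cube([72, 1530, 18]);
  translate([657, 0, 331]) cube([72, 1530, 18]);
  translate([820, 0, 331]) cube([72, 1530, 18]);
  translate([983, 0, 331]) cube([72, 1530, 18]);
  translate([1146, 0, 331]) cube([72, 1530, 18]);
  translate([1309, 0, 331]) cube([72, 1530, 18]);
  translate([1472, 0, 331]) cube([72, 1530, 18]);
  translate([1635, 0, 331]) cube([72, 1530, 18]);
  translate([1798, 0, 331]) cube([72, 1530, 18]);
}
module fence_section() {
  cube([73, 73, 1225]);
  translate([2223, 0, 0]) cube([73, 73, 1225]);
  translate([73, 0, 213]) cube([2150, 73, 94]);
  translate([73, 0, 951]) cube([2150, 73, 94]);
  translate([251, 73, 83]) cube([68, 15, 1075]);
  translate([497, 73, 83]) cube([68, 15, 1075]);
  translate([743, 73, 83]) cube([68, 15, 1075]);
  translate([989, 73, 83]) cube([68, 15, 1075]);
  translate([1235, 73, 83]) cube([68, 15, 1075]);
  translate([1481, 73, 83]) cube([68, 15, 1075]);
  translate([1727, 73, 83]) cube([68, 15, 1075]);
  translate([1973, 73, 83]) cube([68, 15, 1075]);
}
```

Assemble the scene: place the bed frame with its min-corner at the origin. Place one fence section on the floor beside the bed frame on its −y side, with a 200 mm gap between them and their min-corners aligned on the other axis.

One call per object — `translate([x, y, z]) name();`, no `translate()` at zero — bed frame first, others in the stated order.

bed_frame();
translate([0, -288, 0]) fence_section();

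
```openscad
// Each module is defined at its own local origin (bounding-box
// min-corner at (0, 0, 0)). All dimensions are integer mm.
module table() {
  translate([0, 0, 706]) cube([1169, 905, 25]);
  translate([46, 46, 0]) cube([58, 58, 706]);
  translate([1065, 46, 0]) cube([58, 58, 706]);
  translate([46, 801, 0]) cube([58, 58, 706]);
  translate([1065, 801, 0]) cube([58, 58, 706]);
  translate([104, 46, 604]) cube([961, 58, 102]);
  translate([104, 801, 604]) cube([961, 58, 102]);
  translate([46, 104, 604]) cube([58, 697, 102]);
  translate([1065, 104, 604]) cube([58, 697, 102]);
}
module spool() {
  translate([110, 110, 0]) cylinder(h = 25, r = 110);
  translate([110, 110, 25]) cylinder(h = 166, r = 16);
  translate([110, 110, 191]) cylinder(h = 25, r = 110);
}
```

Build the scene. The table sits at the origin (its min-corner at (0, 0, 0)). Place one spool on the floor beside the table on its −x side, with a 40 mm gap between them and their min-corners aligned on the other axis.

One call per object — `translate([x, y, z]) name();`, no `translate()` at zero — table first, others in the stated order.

table();
translate([-260, 0, 0]) spool();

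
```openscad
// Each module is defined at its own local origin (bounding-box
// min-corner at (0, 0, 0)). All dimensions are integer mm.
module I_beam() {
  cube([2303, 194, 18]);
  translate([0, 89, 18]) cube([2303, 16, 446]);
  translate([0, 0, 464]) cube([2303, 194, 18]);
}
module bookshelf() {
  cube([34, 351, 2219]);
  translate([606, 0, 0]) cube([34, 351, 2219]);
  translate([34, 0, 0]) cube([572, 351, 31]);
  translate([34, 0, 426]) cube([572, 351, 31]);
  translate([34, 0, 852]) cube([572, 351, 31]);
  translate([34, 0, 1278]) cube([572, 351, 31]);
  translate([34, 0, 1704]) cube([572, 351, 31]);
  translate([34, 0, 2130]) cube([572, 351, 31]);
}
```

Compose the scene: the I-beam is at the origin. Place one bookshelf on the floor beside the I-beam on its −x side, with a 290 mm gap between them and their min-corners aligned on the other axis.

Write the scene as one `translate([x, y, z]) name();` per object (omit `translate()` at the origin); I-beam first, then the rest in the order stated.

I_beam();
translate([-930, 0, 0]) bookshelf();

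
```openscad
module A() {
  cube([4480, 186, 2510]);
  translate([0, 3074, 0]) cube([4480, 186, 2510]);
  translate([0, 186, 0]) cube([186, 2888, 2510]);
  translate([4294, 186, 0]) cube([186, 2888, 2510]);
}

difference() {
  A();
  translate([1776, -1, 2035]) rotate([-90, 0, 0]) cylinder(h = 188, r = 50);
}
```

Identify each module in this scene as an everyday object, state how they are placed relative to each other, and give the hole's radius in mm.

The subtracted cylinder has r = 50 mm.

A is a house frame. The house frame has a circular hole through its front wall. The hole's radius is 50 mm.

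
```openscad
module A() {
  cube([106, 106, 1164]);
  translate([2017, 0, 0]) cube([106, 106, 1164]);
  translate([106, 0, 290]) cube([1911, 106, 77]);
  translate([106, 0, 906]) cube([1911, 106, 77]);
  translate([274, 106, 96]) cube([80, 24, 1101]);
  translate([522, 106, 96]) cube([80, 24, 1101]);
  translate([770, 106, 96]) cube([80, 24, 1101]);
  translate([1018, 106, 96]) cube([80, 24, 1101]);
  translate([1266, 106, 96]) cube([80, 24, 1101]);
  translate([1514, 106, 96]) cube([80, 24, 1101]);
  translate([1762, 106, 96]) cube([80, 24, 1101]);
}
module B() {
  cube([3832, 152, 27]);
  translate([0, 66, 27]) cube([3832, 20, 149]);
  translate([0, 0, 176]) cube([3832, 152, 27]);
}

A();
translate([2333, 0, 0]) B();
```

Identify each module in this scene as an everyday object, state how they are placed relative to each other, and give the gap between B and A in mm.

The I-beam's nearest face is 210 mm from the fence section's +x face.

A is a fence section. B is an I-beam. The I-beam is on the floor beside the fence section on its +x side. The gap between the I-beam and the fence section is 210 mm.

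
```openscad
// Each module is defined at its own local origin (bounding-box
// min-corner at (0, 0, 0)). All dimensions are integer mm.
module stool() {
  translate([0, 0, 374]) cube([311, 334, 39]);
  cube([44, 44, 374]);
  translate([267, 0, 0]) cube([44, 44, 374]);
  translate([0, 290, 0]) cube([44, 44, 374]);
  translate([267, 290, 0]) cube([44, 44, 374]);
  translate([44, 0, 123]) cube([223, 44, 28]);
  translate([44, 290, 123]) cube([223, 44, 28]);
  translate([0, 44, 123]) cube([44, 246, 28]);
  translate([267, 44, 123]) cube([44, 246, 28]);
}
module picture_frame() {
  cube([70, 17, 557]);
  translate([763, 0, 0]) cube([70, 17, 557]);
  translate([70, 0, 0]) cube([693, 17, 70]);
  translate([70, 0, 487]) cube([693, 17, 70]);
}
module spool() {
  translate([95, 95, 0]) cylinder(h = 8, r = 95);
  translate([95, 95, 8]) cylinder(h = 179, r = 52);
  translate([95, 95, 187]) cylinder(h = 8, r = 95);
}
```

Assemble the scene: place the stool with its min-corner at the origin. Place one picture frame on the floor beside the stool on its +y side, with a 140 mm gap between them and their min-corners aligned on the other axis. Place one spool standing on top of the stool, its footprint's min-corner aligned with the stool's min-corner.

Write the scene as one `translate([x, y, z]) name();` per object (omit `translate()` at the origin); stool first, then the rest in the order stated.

stool();
translate([0, 474, 0]) picture_frame();
translate([0, 0, 413]) spool();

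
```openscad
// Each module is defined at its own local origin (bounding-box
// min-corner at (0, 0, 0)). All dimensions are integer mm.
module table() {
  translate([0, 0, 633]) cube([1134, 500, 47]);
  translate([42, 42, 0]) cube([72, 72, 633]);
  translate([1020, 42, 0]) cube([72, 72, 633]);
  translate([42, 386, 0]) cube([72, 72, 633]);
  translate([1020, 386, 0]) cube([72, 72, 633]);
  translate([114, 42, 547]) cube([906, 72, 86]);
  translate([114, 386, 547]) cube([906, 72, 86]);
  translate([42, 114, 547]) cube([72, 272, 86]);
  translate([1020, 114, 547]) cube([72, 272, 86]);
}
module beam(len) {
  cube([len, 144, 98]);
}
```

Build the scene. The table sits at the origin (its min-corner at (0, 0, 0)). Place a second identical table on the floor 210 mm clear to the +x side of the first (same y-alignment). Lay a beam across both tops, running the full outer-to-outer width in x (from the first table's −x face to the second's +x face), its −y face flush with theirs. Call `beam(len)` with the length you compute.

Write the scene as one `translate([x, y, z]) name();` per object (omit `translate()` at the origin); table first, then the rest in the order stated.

table();
translate([1344, 0, 0]) table();
translate([0, 0, 680]) beam(2478);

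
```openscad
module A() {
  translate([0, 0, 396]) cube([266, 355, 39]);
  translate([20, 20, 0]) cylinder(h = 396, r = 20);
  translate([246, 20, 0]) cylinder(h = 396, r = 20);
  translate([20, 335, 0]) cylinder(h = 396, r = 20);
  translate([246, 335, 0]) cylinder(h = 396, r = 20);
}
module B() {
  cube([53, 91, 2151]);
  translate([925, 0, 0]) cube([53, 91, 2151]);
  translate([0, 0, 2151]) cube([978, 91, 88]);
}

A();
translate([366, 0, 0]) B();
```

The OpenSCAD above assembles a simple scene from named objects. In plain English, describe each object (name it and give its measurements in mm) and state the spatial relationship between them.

A is a simple wooden stool: a rectangular seat 266 mm (x) by 355 mm (y), 39 mm thick, top face at z = 435 mm, on four round legs, each 40 mm in diameter. The legs rest on z = 0, each leg's axis is inset half a diameter from the nearest pair of seat edges (so the leg's bounding box is flush with the corner).

B is a rectangular door frame: two vertical jambs of 53×91 mm section, 2151 mm tall, with a clear opening 872 mm wide between their inner faces. A header 88 mm tall and 91 mm deep lies on top of the jambs and spans the full outside width.

The door frame is on the floor beside the stool on its +x side.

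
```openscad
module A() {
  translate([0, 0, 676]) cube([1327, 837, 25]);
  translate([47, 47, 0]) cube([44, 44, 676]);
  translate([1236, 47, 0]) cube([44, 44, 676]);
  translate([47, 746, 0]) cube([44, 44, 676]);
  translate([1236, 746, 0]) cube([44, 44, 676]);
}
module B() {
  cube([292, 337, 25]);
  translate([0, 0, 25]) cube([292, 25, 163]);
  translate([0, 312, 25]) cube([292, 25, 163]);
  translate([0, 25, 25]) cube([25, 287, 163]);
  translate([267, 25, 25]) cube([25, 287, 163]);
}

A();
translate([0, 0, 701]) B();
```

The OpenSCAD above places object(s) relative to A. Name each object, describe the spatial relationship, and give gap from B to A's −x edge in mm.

The open box's min-x is at 0; the table's min-x is 0; gap = 0 mm.

A is a table. B is an open box. The open box is on top of the table. The gap from the open box to the table's −x edge is 0 mm.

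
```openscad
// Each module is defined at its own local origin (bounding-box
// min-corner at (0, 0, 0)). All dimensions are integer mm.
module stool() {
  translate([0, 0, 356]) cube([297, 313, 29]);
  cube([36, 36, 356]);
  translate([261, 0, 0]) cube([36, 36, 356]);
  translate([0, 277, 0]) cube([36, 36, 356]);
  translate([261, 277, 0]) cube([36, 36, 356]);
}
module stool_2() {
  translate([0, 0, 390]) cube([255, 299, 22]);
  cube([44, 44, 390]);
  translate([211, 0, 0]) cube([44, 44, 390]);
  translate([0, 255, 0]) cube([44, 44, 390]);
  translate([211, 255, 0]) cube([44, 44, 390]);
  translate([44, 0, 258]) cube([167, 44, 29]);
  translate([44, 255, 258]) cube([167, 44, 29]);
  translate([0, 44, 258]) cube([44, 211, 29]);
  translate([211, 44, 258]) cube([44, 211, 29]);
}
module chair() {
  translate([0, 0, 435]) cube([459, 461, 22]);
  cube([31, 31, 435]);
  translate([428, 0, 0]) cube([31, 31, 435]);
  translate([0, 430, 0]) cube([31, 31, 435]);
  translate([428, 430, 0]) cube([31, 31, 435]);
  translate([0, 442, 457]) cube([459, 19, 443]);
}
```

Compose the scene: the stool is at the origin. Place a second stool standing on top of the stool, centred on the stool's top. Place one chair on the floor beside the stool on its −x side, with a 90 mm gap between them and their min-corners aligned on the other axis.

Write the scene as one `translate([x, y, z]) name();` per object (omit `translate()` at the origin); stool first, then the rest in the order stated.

stool();
translate([21, 7, 385]) stool_2();
translate([-549, 0, 0]) chair();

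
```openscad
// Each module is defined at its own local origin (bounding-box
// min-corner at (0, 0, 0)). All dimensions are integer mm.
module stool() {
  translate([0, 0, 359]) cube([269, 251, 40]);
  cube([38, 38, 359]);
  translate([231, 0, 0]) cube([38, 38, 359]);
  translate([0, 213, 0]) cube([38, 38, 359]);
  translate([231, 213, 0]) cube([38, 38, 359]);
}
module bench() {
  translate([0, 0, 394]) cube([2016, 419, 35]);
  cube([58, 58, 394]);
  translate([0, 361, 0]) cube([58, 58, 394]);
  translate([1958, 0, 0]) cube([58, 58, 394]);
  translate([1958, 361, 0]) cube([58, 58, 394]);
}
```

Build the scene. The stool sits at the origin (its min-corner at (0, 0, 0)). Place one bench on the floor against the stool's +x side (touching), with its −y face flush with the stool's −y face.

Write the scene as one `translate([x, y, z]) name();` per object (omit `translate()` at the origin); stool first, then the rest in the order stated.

stool();
translate([269, 0, 0]) bench();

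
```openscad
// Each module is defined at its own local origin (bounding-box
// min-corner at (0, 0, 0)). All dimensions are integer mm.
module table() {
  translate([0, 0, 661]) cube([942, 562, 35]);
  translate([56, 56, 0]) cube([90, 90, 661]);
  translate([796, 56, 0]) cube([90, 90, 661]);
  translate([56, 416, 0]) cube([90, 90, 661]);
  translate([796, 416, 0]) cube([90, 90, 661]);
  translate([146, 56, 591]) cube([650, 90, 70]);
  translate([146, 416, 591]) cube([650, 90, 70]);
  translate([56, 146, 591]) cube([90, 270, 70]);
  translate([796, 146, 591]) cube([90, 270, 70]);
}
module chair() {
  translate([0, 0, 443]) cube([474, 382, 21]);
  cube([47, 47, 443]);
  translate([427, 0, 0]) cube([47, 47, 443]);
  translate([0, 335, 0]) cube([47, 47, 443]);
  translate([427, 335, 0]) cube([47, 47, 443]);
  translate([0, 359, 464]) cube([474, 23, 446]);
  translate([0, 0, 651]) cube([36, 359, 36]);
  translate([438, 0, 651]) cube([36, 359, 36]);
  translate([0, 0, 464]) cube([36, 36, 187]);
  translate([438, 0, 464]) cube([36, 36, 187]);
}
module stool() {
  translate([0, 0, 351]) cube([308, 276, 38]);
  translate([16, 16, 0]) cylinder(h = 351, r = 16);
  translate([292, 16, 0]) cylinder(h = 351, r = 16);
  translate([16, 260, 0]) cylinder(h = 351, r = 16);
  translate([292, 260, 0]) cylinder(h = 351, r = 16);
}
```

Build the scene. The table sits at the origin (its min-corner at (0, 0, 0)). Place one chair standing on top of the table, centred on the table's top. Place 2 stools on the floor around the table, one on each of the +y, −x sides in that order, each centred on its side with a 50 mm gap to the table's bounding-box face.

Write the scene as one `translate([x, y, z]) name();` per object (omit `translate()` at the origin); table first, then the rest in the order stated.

table();
translate([234, 90, 696]) chair();
translate([317, 612, 0]) stool();
translate([-358, 143, 0]) stool();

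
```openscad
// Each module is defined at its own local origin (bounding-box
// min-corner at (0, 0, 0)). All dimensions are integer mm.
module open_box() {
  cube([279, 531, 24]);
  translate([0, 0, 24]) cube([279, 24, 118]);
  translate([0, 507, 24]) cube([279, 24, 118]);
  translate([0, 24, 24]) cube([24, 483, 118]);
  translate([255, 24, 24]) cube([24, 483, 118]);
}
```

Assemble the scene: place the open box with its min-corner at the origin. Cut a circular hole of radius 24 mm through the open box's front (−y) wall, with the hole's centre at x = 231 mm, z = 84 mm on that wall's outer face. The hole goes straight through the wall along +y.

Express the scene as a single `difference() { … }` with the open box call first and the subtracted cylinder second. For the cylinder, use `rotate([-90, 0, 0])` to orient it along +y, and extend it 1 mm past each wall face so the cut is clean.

difference() {
  open_box();
  translate([231, -1, 84]) rotate([-90, 0, 0]) cylinder(h = 26, r = 24);
}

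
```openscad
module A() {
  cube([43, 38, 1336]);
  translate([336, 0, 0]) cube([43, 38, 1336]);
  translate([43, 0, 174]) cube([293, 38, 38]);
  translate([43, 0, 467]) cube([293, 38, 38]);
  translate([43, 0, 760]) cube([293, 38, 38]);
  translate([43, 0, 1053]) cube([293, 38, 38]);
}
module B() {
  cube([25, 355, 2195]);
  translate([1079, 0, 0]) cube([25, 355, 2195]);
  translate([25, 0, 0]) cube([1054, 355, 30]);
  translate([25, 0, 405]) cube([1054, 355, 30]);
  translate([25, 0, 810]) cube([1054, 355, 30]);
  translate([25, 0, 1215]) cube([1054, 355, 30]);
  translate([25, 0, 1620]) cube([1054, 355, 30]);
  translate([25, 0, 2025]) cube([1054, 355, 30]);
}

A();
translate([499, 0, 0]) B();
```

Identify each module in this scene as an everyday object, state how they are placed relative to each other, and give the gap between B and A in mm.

A is a ladder. B is a bookshelf. The bookshelf is on the floor beside the ladder on its +x side. The gap between the bookshelf and the ladder is 120 mm.

The bookshelf's nearest face is 120 mm from the ladder's +x face.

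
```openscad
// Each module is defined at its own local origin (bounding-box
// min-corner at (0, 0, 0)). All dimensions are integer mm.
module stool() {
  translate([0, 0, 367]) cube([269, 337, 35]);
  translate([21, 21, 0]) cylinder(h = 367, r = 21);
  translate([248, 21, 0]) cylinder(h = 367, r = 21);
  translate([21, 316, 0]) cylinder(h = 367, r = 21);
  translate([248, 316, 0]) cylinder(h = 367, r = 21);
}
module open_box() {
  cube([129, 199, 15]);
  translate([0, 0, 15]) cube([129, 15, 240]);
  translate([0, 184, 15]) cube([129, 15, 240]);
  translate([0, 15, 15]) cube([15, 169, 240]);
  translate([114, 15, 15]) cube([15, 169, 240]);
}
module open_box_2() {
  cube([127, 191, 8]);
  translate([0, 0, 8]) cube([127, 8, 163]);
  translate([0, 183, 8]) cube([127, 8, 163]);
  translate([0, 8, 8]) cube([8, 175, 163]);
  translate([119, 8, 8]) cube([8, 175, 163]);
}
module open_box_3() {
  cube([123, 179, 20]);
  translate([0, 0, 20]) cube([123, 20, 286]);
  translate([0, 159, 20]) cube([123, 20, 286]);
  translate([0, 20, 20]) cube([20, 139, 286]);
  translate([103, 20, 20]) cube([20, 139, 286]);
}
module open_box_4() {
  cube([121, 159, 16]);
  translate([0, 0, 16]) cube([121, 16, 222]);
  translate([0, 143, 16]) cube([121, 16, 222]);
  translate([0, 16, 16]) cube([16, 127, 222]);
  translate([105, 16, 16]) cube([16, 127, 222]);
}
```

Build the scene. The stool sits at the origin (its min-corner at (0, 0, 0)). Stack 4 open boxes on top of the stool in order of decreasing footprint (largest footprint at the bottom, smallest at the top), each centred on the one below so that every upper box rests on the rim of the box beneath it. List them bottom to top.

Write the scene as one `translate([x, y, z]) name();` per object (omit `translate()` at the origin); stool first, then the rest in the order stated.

stool();
translate([70, 69, 402]) open_box();
translate([71, 73, 657]) open_box_2();
translate([73, 79, 828]) open_box_3();
translate([74, 89, 1134]) open_box_4();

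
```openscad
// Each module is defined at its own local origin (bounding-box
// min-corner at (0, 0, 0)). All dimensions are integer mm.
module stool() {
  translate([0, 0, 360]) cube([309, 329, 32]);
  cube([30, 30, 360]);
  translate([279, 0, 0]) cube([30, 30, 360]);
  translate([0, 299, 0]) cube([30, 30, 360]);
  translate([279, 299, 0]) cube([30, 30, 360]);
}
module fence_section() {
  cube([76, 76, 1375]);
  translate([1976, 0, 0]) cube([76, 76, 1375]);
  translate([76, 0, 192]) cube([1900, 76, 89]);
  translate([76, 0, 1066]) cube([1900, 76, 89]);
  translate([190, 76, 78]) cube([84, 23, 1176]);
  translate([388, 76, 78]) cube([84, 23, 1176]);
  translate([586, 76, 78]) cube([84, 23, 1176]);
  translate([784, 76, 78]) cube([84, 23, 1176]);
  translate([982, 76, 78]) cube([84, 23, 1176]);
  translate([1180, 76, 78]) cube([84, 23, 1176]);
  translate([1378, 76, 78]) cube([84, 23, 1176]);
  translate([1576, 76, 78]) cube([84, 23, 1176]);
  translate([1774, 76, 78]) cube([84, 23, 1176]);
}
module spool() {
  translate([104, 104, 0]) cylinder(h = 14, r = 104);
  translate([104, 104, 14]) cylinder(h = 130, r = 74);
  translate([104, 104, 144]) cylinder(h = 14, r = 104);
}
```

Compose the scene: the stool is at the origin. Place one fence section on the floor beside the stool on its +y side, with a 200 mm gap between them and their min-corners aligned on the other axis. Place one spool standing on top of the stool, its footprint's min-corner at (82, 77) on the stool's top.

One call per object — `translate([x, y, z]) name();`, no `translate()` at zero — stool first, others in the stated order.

stool();
translate([0, 529, 0]) fence_section();
translate([82, 77, 392]) spool();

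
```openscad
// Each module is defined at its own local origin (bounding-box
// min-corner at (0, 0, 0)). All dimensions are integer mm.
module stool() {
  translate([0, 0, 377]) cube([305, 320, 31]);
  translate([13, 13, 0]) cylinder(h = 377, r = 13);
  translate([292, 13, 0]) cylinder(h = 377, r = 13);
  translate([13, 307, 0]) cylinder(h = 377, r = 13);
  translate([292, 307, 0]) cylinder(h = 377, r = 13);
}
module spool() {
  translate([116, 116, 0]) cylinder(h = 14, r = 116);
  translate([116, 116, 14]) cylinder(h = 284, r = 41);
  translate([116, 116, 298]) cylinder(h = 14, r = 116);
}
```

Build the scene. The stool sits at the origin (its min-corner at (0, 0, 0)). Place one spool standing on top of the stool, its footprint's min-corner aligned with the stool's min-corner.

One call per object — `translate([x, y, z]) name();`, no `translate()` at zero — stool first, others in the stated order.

stool();
translate([0, 0, 408]) spool();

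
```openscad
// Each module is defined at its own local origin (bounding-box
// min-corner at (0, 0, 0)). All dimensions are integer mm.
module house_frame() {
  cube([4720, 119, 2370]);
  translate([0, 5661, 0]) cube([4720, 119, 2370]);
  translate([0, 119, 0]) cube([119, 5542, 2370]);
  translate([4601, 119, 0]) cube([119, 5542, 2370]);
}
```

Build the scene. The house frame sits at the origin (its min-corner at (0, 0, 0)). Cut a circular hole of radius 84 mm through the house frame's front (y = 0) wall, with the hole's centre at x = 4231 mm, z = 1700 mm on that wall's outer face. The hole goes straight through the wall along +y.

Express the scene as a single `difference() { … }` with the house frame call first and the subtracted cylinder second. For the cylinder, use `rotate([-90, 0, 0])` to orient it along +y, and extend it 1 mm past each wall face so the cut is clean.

difference() {
  house_frame();
  translate([4231, -1, 1700]) rotate([-90, 0, 0]) cylinder(h = 121, r = 84);
}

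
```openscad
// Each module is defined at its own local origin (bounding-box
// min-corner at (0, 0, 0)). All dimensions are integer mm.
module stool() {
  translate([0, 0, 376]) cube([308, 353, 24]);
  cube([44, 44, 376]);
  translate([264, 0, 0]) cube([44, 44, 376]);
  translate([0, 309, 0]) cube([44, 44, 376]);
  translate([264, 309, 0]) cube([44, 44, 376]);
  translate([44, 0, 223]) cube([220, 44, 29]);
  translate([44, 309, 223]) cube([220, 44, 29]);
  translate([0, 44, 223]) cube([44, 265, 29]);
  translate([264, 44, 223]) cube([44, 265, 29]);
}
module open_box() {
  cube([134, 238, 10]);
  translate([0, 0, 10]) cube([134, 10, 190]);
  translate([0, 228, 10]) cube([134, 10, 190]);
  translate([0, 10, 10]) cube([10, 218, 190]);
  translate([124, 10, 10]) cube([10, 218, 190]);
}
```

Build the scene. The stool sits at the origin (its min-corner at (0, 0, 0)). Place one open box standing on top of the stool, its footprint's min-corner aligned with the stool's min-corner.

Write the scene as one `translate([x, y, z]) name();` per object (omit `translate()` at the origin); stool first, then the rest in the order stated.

stool();
translate([0, 0, 400]) open_box();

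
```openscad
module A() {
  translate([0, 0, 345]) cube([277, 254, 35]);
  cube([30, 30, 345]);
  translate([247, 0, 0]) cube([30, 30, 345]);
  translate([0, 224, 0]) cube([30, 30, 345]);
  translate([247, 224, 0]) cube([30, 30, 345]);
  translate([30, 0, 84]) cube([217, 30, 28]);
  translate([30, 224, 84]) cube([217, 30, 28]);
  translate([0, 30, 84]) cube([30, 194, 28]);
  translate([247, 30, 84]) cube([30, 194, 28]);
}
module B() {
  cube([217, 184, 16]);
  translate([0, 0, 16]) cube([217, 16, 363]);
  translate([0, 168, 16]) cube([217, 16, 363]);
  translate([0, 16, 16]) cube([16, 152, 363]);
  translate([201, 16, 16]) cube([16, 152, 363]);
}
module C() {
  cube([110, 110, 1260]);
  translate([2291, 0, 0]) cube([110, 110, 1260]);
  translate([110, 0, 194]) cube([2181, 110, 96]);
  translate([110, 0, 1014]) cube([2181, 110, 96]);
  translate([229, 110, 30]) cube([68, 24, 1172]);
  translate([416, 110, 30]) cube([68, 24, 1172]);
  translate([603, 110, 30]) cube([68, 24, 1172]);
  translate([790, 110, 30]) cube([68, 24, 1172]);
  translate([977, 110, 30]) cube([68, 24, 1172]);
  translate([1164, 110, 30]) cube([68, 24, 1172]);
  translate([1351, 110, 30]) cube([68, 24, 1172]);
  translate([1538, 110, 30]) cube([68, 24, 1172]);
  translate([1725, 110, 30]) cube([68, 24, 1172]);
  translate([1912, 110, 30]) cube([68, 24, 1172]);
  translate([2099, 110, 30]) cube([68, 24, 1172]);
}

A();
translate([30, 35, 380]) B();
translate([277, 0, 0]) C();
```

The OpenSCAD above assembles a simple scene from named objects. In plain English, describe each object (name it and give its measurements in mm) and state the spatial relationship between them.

A is a four-legged stool. The seat is 277×254 mm, 35 mm thick, top at z = 380 mm. It stands on four square legs, each 30×30 mm in cross-section, from z = 0 to the seat underside, each flush with a corner of the seat. Four stretchers, 30 mm wide and 28 mm tall, connect adjacent legs with their undersides at z = 84 mm, each running between the inner faces of the legs it joins and aligned with the legs' outer faces on the other axis.

B is an open storage box with external size 217×184×379 mm and wall thickness 16 mm (the base is also 16 mm thick). The base covers the whole footprint; the four walls stand on the base, with the y-facing walls full-width and the x-facing walls fitting between their inner faces.

C is a fence section. Two 110×110 mm posts, 1260 mm tall, stand on the floor with a clear span of 2181 mm between their inner faces. Two horizontal rails of 110×96 mm section span the gap between the posts with their undersides at z = 194 mm and z = 1014 mm, flush with the posts' −y face. 11 pickets, each 68 mm wide, 24 mm thick and 1172 mm tall, are fixed to the +y face of the rails with their bottoms at z = 30 mm, evenly spaced across the span with equal gaps (rounded down to the nearest mm) at the −x end and between each pair — any rounding remainder accumulates at the +x end.

The open box is on top of the stool, centred. The fence section is against the stool's +x side, with their −y faces flush.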